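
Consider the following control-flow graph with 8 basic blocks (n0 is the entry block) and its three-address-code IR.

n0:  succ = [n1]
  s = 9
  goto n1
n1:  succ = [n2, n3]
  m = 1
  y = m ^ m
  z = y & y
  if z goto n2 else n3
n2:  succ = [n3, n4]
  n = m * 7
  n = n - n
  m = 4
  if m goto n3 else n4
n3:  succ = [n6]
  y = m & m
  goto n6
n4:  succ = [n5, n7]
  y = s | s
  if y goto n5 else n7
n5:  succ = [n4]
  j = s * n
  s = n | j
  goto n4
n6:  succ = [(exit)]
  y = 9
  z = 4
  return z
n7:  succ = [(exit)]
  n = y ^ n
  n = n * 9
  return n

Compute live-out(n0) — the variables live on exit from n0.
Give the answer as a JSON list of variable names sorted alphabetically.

Answer: ["s"]

Analysis:
Block summaries:
  n0 def {s} use ∅
  n1 def {m,y,z} use ∅
  n2 def {m,n} use {m}
  n3 def {y} use {m}
  n4 def {y} use {s}
  n5 def {j,s} use {n,s}
  n6 def {y,z} use ∅
  n7 def {n} use {n,y}

Liveness:
  n0: in=∅ out={s}
  n1: in={s} out={m,s}
  n2: in={m,s} out={m,n,s}
  n3: in={m} out=∅
  n4: in={n,s} out={n,s,y}
  n5: in={n,s} out={n,s}
  n6: in=∅ out=∅
  n7: in={n,y} out=∅

live-out(n0) = ["s"]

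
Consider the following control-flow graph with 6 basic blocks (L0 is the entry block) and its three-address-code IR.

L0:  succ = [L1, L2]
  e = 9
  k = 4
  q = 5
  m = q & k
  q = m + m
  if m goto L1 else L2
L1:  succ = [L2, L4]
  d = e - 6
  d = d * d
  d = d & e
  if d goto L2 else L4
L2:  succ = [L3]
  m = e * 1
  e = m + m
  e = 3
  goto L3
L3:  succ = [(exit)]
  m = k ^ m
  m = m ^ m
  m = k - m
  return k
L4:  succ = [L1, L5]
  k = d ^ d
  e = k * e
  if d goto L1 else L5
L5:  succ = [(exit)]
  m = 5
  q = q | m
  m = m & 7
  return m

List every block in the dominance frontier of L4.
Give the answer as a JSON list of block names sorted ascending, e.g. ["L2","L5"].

idom tree: L1←L0 L2←L0 L3←L2 L4←L1 L5←L4
Dom∩ at merges:
  L1: preds {L0,L4}: {L0} ∩ {L0,L1,L4} = {L0}; idom=L0
  L2: preds {L0,L1}: {L0} ∩ {L0,L1} = {L0}; idom=L0

DF derivation:
  join L1 pred L0: · stop@L0
  join L1 pred L4: L4→L1 stop@L0
  join L2 pred L0: · stop@L0
  join L2 pred L1: L1 stop@L0
  DF(L0)=∅
  DF(L1)={L1,L2}
  DF(L2)=∅
  DF(L3)=∅
  DF(L4)={L1}
  DF(L5)=∅

DF(L4) = ["L1"]

Answer: ["L1"]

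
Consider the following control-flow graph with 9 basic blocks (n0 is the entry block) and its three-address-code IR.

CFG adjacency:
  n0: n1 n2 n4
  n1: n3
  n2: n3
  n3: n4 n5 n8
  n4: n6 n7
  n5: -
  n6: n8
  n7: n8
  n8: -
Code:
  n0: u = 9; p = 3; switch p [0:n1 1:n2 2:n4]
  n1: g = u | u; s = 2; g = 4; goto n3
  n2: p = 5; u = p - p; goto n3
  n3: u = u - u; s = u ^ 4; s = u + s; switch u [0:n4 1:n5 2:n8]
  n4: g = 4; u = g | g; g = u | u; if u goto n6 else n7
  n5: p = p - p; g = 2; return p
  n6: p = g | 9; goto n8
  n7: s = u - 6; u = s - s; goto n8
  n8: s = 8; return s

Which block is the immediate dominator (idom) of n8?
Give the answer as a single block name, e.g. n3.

Answer: n0

Working:
idom tree: n1←n0 n2←n0 n3←n0 n4←n0 n5←n3 n6←n4 n7←n4 n8←n0
Join-block Dom:
  n3: preds {n1,n2}: {n0,n1} ∩ {n0,n2} = {n0}; idom=n0
  n4: preds {n0,n3}: {n0} ∩ {n0,n3} = {n0}; idom=n0
  n8: preds {n3,n6,n7}: {n0,n3} ∩ {n0,n4,n6} ∩ {n0,n4,n7} = {n0}; idom=n0

idom(n8) = n0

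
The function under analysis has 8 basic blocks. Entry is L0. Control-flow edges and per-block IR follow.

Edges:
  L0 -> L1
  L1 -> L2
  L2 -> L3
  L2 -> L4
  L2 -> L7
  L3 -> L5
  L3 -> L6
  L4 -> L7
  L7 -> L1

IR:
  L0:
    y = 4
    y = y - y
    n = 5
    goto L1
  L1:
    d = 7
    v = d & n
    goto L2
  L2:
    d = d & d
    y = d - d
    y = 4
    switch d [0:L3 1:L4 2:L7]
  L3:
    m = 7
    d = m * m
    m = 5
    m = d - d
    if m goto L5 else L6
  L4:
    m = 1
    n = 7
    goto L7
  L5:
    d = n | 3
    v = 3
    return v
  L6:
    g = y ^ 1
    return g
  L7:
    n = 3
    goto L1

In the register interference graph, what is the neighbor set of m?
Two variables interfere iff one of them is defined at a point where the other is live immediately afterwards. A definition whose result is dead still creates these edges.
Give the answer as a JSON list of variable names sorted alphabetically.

def/use:
  L0 def {n,y} use ∅
  L1 def {d,v} use {n}
  L2 def {d,y} use {d}
  L3 def {d,m} use ∅
  L4 def {m,n} use ∅
  L5 def {d,v} use {n}
  L6 def {g} use {y}
  L7 def {n} use ∅

Liveness:
  L0 li=∅ lo={n}
  L1 li={n} lo={d,n}
  L2 li={d,n} lo={n,y}
  L3 li={n,y} lo={n,y}
  L4 li=∅ lo=∅
  L5 li={n} lo=∅
  L6 li={y} lo=∅
  L7 li=∅ lo={n}

Interfere edges:
  d: {m,n,v,y}
  g: ∅
  m: {d,n,y}
  n: {d,m,v,y}
  v: {d,n}
  y: {d,m,n}

N(m) = ["d", "n", "y"]

Answer: ["d", "n", "y"]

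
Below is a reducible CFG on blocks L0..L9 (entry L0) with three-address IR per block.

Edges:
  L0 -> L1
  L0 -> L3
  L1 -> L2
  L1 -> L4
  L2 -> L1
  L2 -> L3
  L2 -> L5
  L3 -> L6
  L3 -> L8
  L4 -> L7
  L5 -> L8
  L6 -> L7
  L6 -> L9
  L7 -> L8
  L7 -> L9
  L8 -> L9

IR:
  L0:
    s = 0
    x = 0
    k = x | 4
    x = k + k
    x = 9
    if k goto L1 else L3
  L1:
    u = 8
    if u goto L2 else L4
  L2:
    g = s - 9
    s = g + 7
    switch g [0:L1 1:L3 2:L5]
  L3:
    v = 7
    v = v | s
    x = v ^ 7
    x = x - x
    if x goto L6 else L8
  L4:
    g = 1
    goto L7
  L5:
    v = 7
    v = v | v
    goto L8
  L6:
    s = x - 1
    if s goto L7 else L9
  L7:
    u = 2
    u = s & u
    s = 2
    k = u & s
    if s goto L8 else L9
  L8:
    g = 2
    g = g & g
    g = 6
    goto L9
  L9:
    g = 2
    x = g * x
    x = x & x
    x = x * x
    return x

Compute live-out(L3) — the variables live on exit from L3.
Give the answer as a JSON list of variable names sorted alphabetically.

def/use:
  L0 def {k,s,x} use ∅
  L1 def {u} use ∅
  L2 def {g,s} use {s}
  L3 def {v,x} use {s}
  L4 def {g} use ∅
  L5 def {v} use ∅
  L6 def {s} use {x}
  L7 def {k,s,u} use {s}
  L8 def {g} use ∅
  L9 def {g,x} use {x}

Live sets:
  L0 li=∅ lo={s,x}
  L1 li={s,x} lo={s,x}
  L2 li={s,x} lo={s,x}
  L3 li={s} lo={x}
  L4 li={s,x} lo={s,x}
  L5 li={x} lo={x}
  L6 li={x} lo={s,x}
  L7 li={s,x} lo={x}
  L8 li={x} lo={x}
  L9 li={x} lo=∅

live-out(L3) = ["x"]

Answer: ["x"]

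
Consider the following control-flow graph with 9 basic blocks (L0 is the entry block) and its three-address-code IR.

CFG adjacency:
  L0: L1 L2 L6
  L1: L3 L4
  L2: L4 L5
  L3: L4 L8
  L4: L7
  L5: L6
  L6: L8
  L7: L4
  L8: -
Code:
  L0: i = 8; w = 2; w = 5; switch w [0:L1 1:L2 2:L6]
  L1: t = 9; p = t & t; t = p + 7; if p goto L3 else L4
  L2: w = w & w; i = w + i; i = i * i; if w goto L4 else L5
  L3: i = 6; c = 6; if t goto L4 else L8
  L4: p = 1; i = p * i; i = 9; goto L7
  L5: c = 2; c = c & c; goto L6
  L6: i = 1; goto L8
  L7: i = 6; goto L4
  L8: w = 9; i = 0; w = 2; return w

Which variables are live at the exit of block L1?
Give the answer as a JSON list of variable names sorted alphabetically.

Per-block:
  L0: {i,w} / ∅
  L1: {p,t} / ∅
  L2: {i,w} / {i,w}
  L3: {c,i} / {t}
  L4: {i,p} / {i}
  L5: {c} / ∅
  L6: {i} / ∅
  L7: {i} / ∅
  L8: {i,w} / ∅

Backward fixpoint:
  live L0: ∅→{i,w}
  live L1: {i}→{i,t}
  live L2: {i,w}→{i}
  live L3: {t}→{i}
  live L4: {i}→∅
  live L5: ∅→∅
  live L6: ∅→∅
  live L7: ∅→{i}
  live L8: ∅→∅

live-out(L1) = ["i", "t"]

Answer: ["i", "t"]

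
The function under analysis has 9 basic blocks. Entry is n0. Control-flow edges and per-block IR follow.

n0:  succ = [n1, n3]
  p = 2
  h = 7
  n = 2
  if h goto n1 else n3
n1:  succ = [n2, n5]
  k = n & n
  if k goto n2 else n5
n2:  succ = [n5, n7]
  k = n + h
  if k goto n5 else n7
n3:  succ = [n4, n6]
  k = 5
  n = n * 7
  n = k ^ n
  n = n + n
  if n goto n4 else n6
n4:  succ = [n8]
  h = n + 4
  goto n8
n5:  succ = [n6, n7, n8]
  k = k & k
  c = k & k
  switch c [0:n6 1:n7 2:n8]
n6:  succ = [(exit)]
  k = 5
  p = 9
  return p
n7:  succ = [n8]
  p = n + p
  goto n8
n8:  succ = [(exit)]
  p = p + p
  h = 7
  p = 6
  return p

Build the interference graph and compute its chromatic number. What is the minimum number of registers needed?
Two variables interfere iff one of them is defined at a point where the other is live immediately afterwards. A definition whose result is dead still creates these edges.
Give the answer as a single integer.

Per-block:
  n0: def={h,n,p} ue=∅
  n1: def={k} ue={n}
  n2: def={k} ue={h,n}
  n3: def={k,n} ue={n}
  n4: def={h} ue={n}
  n5: def={c,k} ue={k}
  n6: def={k,p} ue=∅
  n7: def={p} ue={n,p}
  n8: def={h,p} ue={p}

Backward fixpoint:
  n0: in=∅ out={h,n,p}
  n1: in={h,n,p} out={h,k,n,p}
  n2: in={h,n,p} out={k,n,p}
  n3: in={n,p} out={n,p}
  n4: in={n,p} out={p}
  n5: in={k,n,p} out={n,p}
  n6: in=∅ out=∅
  n7: in={n,p} out={p}
  n8: in={p} out=∅

Interfere edges:
  c — {n,p}
  h — {k,n,p}
  k — {h,n,p}
  n — {c,h,k,p}
  p — {c,h,k,n}

Colouring:
  {h,k,n,p} pairwise interfere (4-clique) ⇒ χ ≥ 4
  assign c→c2 h→c2 k→c3 n→c0 p→c1 — no edge inside a register ⇒ χ ≤ 4
  χ = 4

Answer: 4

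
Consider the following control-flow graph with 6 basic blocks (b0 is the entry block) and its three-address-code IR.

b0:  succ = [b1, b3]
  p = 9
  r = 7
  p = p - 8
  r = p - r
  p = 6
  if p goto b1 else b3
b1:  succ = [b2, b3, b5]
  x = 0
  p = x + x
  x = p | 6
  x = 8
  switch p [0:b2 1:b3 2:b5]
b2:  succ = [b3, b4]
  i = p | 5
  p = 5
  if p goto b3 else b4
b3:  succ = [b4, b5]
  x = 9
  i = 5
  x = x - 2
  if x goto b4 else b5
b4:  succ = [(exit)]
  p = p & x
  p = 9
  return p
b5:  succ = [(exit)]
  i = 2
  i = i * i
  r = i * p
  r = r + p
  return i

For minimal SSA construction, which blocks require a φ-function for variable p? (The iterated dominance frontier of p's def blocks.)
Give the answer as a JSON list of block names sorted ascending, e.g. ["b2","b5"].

idom tree: b1←b0 b2←b1 b3←b0 b4←b0 b5←b0
Join-block Dom:
  b3: preds {b0,b1,b2}: {b0} ∩ {b0,b1} ∩ {b0,b1,b2} = {b0}; idom=b0
  b4: preds {b2,b3}: {b0,b1,b2} ∩ {b0,b3} = {b0}; idom=b0
  b5: preds {b1,b3}: {b0,b1} ∩ {b0,b3} = {b0}; idom=b0

Frontier:
  join b3 pred b0: · stop@b0
  join b3 pred b1: b1 stop@b0
  join b3 pred b2: b2→b1 stop@b0
  join b4 pred b2: b2→b1 stop@b0
  join b4 pred b3: b3 stop@b0
  join b5 pred b1: b1 stop@b0
  join b5 pred b3: b3 stop@b0
  b0 → ∅
  b1 → {b3,b4,b5}
  b2 → {b3,b4}
  b3 → {b4,b5}
  b4 → ∅
  b5 → ∅

φ for p: defs {b0,b1,b2,b4}
  DF⁺ = {b3,b4,b5}

Answer: ["b3", "b4", "b5"]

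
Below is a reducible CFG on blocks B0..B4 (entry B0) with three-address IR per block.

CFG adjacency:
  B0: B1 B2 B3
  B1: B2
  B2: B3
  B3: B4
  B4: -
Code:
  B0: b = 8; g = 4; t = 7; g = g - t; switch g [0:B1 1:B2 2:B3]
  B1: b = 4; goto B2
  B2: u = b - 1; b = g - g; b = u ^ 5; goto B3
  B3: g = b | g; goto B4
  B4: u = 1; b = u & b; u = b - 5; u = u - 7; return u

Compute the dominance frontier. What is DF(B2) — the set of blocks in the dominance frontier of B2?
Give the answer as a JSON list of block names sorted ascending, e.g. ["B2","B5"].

idom tree: B1←B0 B2←B0 B3←B0 B4←B3
Join-block Dom:
  B2: preds {B0,B1}: {B0} ∩ {B0,B1} = {B0}; idom=B0
  B3: preds {B0,B2}: {B0} ∩ {B0,B2} = {B0}; idom=B0

Frontier:
  join B2 pred B0: · stop@B0
  join B2 pred B1: B1 stop@B0
  join B3 pred B0: · stop@B0
  join B3 pred B2: B2 stop@B0
  B0 → ∅
  B1 → {B2}
  B2 → {B3}
  B3 → ∅
  B4 → ∅

DF(B2) = ["B3"]

Answer: ["B3"]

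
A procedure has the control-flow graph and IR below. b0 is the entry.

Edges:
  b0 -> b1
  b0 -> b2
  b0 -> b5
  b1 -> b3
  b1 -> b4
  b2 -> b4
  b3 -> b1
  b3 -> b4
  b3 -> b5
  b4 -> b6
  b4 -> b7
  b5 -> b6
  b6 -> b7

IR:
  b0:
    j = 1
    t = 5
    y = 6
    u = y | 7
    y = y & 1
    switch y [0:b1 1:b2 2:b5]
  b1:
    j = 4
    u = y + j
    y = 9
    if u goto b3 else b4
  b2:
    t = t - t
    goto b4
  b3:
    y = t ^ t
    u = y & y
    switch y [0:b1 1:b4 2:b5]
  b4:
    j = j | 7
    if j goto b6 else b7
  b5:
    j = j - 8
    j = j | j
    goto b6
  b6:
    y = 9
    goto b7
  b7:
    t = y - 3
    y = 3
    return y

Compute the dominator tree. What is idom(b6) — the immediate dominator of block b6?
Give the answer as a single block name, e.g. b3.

idom tree: b1←b0 b2←b0 b3←b1 b4←b0 b5←b0 b6←b0 b7←b0
Dom∩ at merges:
  b1: preds {b0,b3}: {b0} ∩ {b0,b1,b3} = {b0}; idom=b0
  b4: preds {b1,b2,b3}: {b0,b1} ∩ {b0,b2} ∩ {b0,b1,b3} = {b0}; idom=b0
  b5: preds {b0,b3}: {b0} ∩ {b0,b1,b3} = {b0}; idom=b0
  b6: preds {b4,b5}: {b0,b4} ∩ {b0,b5} = {b0}; idom=b0
  b7: preds {b4,b6}: {b0,b4} ∩ {b0,b6} = {b0}; idom=b0

idom(b6) = b0

Answer: b0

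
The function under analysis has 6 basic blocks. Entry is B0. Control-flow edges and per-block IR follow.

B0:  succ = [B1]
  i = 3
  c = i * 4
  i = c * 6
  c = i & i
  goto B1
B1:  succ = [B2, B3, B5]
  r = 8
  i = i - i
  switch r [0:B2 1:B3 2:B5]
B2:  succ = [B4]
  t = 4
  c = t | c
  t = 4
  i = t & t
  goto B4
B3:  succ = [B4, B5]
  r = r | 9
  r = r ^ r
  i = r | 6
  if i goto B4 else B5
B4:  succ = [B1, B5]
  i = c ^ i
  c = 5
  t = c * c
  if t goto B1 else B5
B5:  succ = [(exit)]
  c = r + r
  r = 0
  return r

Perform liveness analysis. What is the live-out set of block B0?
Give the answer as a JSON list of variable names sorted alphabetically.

def/use:
  B0 def {c,i} use ∅
  B1 def {i,r} use {i}
  B2 def {c,i,t} use {c}
  B3 def {i,r} use {r}
  B4 def {c,i,t} use {c,i}
  B5 def {c,r} use {r}

Backward fixpoint:
  B0 li=∅ lo={c,i}
  B1 li={c,i} lo={c,r}
  B2 li={c,r} lo={c,i,r}
  B3 li={c,r} lo={c,i,r}
  B4 li={c,i,r} lo={c,i,r}
  B5 li={r} lo=∅

live-out(B0) = ["c", "i"]

Answer: ["c", "i"]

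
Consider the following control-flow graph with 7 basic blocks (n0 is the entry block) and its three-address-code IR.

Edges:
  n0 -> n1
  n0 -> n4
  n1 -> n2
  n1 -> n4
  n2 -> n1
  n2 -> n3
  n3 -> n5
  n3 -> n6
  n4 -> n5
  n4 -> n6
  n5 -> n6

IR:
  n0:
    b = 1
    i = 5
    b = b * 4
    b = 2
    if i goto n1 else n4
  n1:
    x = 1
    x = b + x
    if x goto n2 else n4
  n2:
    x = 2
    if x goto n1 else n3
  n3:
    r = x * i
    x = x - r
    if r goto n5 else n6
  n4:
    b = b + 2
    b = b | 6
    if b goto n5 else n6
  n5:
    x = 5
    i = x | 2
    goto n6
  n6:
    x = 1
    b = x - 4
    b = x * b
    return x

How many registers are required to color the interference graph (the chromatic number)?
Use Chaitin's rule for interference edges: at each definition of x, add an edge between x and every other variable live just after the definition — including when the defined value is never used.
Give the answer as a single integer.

Answer: 3

Derivation:
Block summaries:
  n0 def {b,i} use ∅
  n1 def {x} use {b}
  n2 def {x} use ∅
  n3 def {r,x} use {i,x}
  n4 def {b} use {b}
  n5 def {i,x} use ∅
  n6 def {b,x} use ∅

Backward fixpoint:
  live n0: ∅→{b,i}
  live n1: {b,i}→{b,i}
  live n2: {b,i}→{b,i,x}
  live n3: {i,x}→∅
  live n4: {b}→∅
  live n5: ∅→∅
  live n6: ∅→∅

Interfere edges:
  b — {i,x}
  i — {b,x}
  r — {x}
  x — {b,i,r}

Colouring:
  lower bound: {b,i,x} mutually conflict ⇒ χ ≥ 3
  3-colouring: R0={x}  R1={b,r}  R2={i}
  χ = 3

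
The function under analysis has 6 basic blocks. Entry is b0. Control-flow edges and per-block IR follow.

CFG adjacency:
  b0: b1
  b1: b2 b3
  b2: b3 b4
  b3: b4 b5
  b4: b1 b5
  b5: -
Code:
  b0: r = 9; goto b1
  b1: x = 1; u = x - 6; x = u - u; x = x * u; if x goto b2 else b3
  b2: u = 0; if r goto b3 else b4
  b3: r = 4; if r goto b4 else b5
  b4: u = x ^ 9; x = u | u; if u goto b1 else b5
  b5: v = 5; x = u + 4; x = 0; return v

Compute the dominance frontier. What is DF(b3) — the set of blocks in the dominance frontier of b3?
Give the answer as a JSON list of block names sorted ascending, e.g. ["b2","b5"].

idom tree: b1←b0 b2←b1 b3←b1 b4←b1 b5←b1
Dom∩ at merges:
  b1: preds {b0,b4}: {b0} ∩ {b0,b1,b4} = {b0}; idom=b0
  b3: preds {b1,b2}: {b0,b1} ∩ {b0,b1,b2} = {b0,b1}; idom=b1
  b4: preds {b2,b3}: {b0,b1,b2} ∩ {b0,b1,b3} = {b0,b1}; idom=b1
  b5: preds {b3,b4}: {b0,b1,b3} ∩ {b0,b1,b4} = {b0,b1}; idom=b1

Frontier:
  b1←b0: walk · to b0
  b1←b4: walk b4→b1 to b0
  b3←b1: walk · to b1
  b3←b2: walk b2 to b1
  b4←b2: walk b2 to b1
  b4←b3: walk b3 to b1
  b5←b3: walk b3 to b1
  b5←b4: walk b4 to b1
  DF(b0)=∅
  DF(b1)={b1}
  DF(b2)={b3,b4}
  DF(b3)={b4,b5}
  DF(b4)={b1,b5}
  DF(b5)=∅

DF(b3) = ["b4", "b5"]

Answer: ["b4", "b5"]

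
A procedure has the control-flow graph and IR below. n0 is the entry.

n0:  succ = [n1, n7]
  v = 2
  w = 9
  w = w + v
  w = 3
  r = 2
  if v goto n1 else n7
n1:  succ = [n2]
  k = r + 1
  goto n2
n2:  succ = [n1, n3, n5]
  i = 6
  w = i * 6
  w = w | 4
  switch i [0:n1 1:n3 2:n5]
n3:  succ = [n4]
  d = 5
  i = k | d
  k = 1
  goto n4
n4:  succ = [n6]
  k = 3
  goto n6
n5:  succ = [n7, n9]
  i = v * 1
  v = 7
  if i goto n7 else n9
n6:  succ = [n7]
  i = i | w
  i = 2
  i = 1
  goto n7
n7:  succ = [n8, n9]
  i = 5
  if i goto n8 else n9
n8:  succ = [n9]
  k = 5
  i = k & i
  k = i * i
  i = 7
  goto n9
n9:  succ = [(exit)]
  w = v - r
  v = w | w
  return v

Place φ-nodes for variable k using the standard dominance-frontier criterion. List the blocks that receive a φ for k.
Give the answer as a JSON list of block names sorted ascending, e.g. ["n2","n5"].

idom tree: n1←n0 n2←n1 n3←n2 n4←n3 n5←n2 n6←n4 n7←n0 n8←n7 n9←n0
Dom∩ at merges:
  n1: preds {n0,n2}: {n0} ∩ {n0,n1,n2} = {n0}; idom=n0
  n7: preds {n0,n5,n6}: {n0} ∩ {n0,n1,n2,n5} ∩ {n0,n1,n2,n3,n4,n6} = {n0}; idom=n0
  n9: preds {n5,n7,n8}: {n0,n1,n2,n5} ∩ {n0,n7} ∩ {n0,n7,n8} = {n0}; idom=n0

DF derivation:
  n1←n0: walk · to n0
  n1←n2: walk n2→n1 to n0
  n7←n0: walk · to n0
  n7←n5: walk n5→n2→n1 to n0
  n7←n6: walk n6→n4→n3→n2→n1 to n0
  n9←n5: walk n5→n2→n1 to n0
  n9←n7: walk n7 to n0
  n9←n8: walk n8→n7 to n0
  n0: DF=∅
  n1: DF={n1,n7,n9}
  n2: DF={n1,n7,n9}
  n3: DF={n7}
  n4: DF={n7}
  n5: DF={n7,n9}
  n6: DF={n7}
  n7: DF={n9}
  n8: DF={n9}
  n9: DF=∅

φ for k: defs {n1,n3,n4,n8}
  DF⁺ = {n1,n7,n9}

Answer: ["n1", "n7", "n9"]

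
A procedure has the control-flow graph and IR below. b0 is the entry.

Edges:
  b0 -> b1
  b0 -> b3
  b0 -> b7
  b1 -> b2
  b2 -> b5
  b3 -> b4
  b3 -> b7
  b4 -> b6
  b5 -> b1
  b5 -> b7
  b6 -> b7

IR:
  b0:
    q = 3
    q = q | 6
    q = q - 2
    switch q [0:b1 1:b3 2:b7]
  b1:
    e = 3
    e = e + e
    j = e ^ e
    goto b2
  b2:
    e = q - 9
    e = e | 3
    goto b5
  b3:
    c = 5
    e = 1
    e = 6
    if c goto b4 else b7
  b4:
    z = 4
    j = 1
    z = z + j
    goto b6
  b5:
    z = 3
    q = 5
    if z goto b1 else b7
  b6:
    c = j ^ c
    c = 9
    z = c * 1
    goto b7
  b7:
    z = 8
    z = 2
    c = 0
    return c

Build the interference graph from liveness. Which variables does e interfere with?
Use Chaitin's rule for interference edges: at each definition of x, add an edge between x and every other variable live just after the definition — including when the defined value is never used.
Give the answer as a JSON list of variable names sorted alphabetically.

Answer: ["c", "q"]

Analysis:
def/use:
  b0: def={q} ue=∅
  b1: def={e,j} ue=∅
  b2: def={e} ue={q}
  b3: def={c,e} ue=∅
  b4: def={j,z} ue=∅
  b5: def={q,z} ue=∅
  b6: def={c,z} ue={c,j}
  b7: def={c,z} ue=∅

Live sets:
  live b0: ∅→{q}
  live b1: {q}→{q}
  live b2: {q}→∅
  live b3: ∅→{c}
  live b4: {c}→{c,j}
  live b5: ∅→{q}
  live b6: {c,j}→∅
  live b7: ∅→∅

Interfere edges:
  c — {e,j,z}
  e — {c,q}
  j — {c,q,z}
  q — {e,j,z}
  z — {c,j,q}

N(e) = ["c", "q"]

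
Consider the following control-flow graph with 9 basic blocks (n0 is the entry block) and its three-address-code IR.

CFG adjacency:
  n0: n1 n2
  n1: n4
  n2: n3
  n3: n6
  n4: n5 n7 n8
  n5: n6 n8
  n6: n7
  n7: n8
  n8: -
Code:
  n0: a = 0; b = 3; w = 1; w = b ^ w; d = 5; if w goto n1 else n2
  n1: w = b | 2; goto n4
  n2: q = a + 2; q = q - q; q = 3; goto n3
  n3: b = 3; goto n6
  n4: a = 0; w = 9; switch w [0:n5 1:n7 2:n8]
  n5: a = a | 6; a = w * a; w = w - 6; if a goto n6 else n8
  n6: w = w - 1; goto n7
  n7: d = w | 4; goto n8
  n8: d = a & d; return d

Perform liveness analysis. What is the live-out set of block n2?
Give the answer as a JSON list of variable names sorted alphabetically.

Block summaries:
  n0 def {a,b,d,w} use ∅
  n1 def {w} use {b}
  n2 def {q} use {a}
  n3 def {b} use ∅
  n4 def {a,w} use ∅
  n5 def {a,w} use {a,w}
  n6 def {w} use {w}
  n7 def {d} use {w}
  n8 def {d} use {a,d}

Live sets:
  live n0: ∅→{a,b,d,w}
  live n1: {b,d}→{d}
  live n2: {a,w}→{a,w}
  live n3: {a,w}→{a,w}
  live n4: {d}→{a,d,w}
  live n5: {a,d,w}→{a,d,w}
  live n6: {a,w}→{a,w}
  live n7: {a,w}→{a,d}
  live n8: {a,d}→∅

live-out(n2) = ["a", "w"]

Answer: ["a", "w"]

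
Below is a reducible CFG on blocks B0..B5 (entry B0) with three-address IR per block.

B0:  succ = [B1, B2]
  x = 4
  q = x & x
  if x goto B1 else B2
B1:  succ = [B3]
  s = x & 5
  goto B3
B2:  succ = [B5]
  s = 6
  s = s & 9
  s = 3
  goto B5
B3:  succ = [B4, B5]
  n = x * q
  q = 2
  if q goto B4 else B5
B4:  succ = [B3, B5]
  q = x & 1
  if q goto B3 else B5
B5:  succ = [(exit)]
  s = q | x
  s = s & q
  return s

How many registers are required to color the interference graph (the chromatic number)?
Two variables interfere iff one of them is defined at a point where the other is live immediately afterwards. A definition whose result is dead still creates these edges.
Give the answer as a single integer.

Block summaries:
  B0: {q,x} / ∅
  B1: {s} / {x}
  B2: {s} / ∅
  B3: {n,q} / {q,x}
  B4: {q} / {x}
  B5: {s} / {q,x}

Live sets:
  B0: in=∅ out={q,x}
  B1: in={q,x} out={q,x}
  B2: in={q,x} out={q,x}
  B3: in={q,x} out={q,x}
  B4: in={x} out={q,x}
  B5: in={q,x} out=∅

Interfere edges:
  n↔{x}
  q↔{s,x}
  s↔{q,x}
  x↔{n,q,s}

Chromatic number:
  clique {q,s,x} ⇒ need ≥ 3
  3-colouring: c0={x}  c1={n,q}  c2={s}
  χ = 3

Answer: 3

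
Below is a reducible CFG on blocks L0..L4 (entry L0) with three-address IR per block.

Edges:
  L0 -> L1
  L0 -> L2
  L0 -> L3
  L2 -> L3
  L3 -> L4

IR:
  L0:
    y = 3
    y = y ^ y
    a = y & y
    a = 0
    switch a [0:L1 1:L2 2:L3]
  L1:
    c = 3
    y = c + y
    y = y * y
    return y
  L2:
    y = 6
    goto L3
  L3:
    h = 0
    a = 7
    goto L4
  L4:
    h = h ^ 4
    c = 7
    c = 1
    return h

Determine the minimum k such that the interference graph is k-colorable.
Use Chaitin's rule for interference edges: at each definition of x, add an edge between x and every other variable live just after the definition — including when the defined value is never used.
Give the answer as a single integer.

Block summaries:
  L0 def {a,y} use ∅
  L1 def {c,y} use {y}
  L2 def {y} use ∅
  L3 def {a,h} use ∅
  L4 def {c,h} use {h}

Live sets:
  L0: in=∅ out={y}
  L1: in={y} out=∅
  L2: in=∅ out=∅
  L3: in=∅ out={h}
  L4: in={h} out=∅

Conflict graph:
  a: {h,y}
  c: {h,y}
  h: {a,c}
  y: {a,c}

Registers:
  lower bound: {a,h} mutually conflict ⇒ χ ≥ 2
  2-colouring: r0={a,c}  r1={h,y}
  χ = 2

Answer: 2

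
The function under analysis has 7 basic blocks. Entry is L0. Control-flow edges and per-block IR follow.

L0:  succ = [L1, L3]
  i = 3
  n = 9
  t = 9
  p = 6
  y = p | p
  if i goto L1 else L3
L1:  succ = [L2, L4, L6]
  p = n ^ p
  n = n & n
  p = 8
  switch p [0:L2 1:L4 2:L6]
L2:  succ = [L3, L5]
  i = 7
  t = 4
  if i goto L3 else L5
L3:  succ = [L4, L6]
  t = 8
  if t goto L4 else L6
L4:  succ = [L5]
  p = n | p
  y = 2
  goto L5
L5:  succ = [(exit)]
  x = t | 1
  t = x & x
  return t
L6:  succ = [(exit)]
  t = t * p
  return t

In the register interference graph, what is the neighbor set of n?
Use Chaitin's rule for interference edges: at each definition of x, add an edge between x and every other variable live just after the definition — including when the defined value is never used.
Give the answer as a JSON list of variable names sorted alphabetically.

Answer: ["i", "p", "t", "y"]

Working:
Per-block:
  L0 def {i,n,p,t,y} use ∅
  L1 def {n,p} use {n,p}
  L2 def {i,t} use ∅
  L3 def {t} use ∅
  L4 def {p,y} use {n,p}
  L5 def {t,x} use {t}
  L6 def {t} use {p,t}

Liveness:
  live L0: ∅→{n,p,t}
  live L1: {n,p,t}→{n,p,t}
  live L2: {n,p}→{n,p,t}
  live L3: {n,p}→{n,p,t}
  live L4: {n,p,t}→{t}
  live L5: {t}→∅
  live L6: {p,t}→∅

Conflict graph:
  i↔{n,p,t,y}
  n↔{i,p,t,y}
  p↔{i,n,t,y}
  t↔{i,n,p,y}
  x↔∅
  y↔{i,n,p,t}

N(n) = ["i", "p", "t", "y"]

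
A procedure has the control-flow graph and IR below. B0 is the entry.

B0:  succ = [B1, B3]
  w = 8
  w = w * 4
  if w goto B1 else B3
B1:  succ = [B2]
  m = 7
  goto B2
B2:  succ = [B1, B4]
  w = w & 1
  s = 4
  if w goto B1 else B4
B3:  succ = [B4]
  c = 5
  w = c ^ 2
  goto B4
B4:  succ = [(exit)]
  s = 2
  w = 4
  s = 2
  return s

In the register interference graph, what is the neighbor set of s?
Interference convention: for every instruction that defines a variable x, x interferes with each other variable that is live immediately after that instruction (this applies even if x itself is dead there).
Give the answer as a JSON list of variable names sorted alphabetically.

def/use:
  B0: {w} / ∅
  B1: {m} / ∅
  B2: {s,w} / {w}
  B3: {c,w} / ∅
  B4: {s,w} / ∅

Backward fixpoint:
  B0 li=∅ lo={w}
  B1 li={w} lo={w}
  B2 li={w} lo={w}
  B3 li=∅ lo=∅
  B4 li=∅ lo=∅

Interfere edges:
  c — ∅
  m — {w}
  s — {w}
  w — {m,s}

N(s) = ["w"]

Answer: ["w"]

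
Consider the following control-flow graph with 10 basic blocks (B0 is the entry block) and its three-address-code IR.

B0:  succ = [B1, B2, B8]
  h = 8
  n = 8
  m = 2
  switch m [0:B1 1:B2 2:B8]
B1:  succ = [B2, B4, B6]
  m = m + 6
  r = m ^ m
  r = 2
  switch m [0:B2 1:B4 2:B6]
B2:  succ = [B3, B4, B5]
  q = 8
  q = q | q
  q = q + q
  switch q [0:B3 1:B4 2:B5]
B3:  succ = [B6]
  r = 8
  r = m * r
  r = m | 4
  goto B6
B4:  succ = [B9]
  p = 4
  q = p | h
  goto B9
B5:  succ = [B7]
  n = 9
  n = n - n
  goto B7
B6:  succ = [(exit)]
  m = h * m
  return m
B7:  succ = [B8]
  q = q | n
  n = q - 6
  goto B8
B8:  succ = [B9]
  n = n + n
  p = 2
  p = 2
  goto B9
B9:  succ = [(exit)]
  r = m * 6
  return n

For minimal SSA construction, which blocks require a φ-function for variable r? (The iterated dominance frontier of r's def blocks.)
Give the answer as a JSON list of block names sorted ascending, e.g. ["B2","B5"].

Answer: ["B2", "B4", "B6", "B8", "B9"]

Derivation:
idom tree: B1←B0 B2←B0 B3←B2 B4←B0 B5←B2 B6←B0 B7←B5 B8←B0 B9←B0
Dom at joins:
  B2: preds {B0,B1}: {B0} ∩ {B0,B1} = {B0}; idom=B0
  B4: preds {B1,B2}: {B0,B1} ∩ {B0,B2} = {B0}; idom=B0
  B6: preds {B1,B3}: {B0,B1} ∩ {B0,B2,B3} = {B0}; idom=B0
  B8: preds {B0,B7}: {B0} ∩ {B0,B2,B5,B7} = {B0}; idom=B0
  B9: preds {B4,B8}: {B0,B4} ∩ {B0,B8} = {B0}; idom=B0

Frontier:
  B2←B0: walk · to B0
  B2←B1: walk B1 to B0
  B4←B1: walk B1 to B0
  B4←B2: walk B2 to B0
  B6←B1: walk B1 to B0
  B6←B3: walk B3→B2 to B0
  B8←B0: walk · to B0
  B8←B7: walk B7→B5→B2 to B0
  B9←B4: walk B4 to B0
  B9←B8: walk B8 to B0
  B0: DF=∅
  B1: DF={B2,B4,B6}
  B2: DF={B4,B6,B8}
  B3: DF={B6}
  B4: DF={B9}
  B5: DF={B8}
  B6: DF=∅
  B7: DF={B8}
  B8: DF={B9}
  B9: DF=∅

φ for r: defs {B1,B3,B9}
  DF⁺ = {B2,B4,B6,B8,B9}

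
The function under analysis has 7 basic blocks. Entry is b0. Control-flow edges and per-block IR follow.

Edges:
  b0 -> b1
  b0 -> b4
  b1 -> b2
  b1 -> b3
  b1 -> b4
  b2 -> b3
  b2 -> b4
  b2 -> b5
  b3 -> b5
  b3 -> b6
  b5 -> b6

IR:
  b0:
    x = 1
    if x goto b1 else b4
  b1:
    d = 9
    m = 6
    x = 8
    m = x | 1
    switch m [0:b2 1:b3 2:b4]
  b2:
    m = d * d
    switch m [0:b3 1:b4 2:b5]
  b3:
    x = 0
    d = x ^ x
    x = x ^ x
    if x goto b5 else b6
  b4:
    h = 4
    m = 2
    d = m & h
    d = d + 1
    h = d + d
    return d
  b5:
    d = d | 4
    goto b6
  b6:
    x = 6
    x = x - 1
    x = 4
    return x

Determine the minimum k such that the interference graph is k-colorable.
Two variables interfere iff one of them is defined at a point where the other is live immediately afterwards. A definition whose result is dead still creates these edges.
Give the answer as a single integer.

Block summaries:
  b0: def={x} ue=∅
  b1: def={d,m,x} ue=∅
  b2: def={m} ue={d}
  b3: def={d,x} ue=∅
  b4: def={d,h,m} ue=∅
  b5: def={d} ue={d}
  b6: def={x} ue=∅

Live sets:
  b0: in=∅ out=∅
  b1: in=∅ out={d}
  b2: in={d} out={d}
  b3: in=∅ out={d}
  b4: in=∅ out=∅
  b5: in={d} out=∅
  b6: in=∅ out=∅

Interference:
  d — {h,m,x}
  h — {d,m}
  m — {d,h}
  x — {d}

Registers:
  clique {d,h,m} ⇒ need ≥ 3
  3-colouring: r0={d}  r1={h,x}  r2={m}
  χ = 3

Answer: 3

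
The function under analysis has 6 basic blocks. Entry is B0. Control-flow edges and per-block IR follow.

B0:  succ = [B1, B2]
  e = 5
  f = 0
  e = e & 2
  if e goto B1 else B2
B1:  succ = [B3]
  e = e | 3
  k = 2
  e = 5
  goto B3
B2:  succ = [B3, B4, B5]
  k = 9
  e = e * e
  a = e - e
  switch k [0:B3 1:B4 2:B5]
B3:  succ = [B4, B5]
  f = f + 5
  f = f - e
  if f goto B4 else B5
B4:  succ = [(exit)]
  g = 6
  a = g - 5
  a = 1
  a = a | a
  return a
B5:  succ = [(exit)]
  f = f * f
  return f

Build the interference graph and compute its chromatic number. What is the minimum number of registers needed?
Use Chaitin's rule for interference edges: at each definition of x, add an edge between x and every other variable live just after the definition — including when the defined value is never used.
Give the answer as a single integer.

def/use:
  B0: def={e,f} ue=∅
  B1: def={e,k} ue={e}
  B2: def={a,e,k} ue={e}
  B3: def={f} ue={e,f}
  B4: def={a,g} ue=∅
  B5: def={f} ue={f}

Liveness:
  B0 li=∅ lo={e,f}
  B1 li={e,f} lo={e,f}
  B2 li={e,f} lo={e,f}
  B3 li={e,f} lo={f}
  B4 li=∅ lo=∅
  B5 li={f} lo=∅

Interfere edges:
  a: {e,f,k}
  e: {a,f,k}
  f: {a,e,k}
  g: ∅
  k: {a,e,f}

Chromatic number:
  lower bound: {a,e,f,k} mutually conflict ⇒ χ ≥ 4
  4-colouring: c0={a,g}  c1={e}  c2={f}  c3={k}
  χ = 4

Answer: 4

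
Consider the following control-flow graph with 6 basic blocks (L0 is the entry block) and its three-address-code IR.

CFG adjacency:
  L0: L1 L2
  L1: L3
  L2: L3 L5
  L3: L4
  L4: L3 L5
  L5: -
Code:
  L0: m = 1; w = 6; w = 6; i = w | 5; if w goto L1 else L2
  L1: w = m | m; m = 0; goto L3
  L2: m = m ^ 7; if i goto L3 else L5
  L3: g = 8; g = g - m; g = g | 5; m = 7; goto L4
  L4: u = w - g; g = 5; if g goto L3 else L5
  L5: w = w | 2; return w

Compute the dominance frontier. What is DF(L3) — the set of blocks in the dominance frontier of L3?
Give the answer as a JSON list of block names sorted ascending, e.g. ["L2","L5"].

Answer: ["L3", "L5"]

Analysis:
idom tree: L1←L0 L2←L0 L3←L0 L4←L3 L5←L0
Dom∩ at merges:
  L3: preds {L1,L2,L4}: {L0,L1} ∩ {L0,L2} ∩ {L0,L3,L4} = {L0}; idom=L0
  L5: preds {L2,L4}: {L0,L2} ∩ {L0,L3,L4} = {L0}; idom=L0

DF derivation:
  join L3 pred L1: L1 stop@L0
  join L3 pred L2: L2 stop@L0
  join L3 pred L4: L4→L3 stop@L0
  join L5 pred L2: L2 stop@L0
  join L5 pred L4: L4→L3 stop@L0
  DF(L0)=∅
  DF(L1)={L3}
  DF(L2)={L3,L5}
  DF(L3)={L3,L5}
  DF(L4)={L3,L5}
  DF(L5)=∅

DF(L3) = ["L3", "L5"]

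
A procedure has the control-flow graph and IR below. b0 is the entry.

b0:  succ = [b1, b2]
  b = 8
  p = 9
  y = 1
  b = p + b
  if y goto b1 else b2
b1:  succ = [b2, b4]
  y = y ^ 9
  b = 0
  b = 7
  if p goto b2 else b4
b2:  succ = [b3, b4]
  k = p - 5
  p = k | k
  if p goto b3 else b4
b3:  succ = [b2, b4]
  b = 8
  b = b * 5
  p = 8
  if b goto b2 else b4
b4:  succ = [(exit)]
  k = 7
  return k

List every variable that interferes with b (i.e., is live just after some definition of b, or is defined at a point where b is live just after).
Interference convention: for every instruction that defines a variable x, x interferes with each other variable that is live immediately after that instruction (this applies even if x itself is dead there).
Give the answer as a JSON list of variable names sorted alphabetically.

def/use:
  b0: def={b,p,y} ue=∅
  b1: def={b,y} ue={p,y}
  b2: def={k,p} ue={p}
  b3: def={b,p} ue=∅
  b4: def={k} ue=∅

Liveness:
  b0: in=∅ out={p,y}
  b1: in={p,y} out={p}
  b2: in={p} out=∅
  b3: in=∅ out={p}
  b4: in=∅ out=∅

Interference:
  b↔{p,y}
  k↔∅
  p↔{b,y}
  y↔{b,p}

N(b) = ["p", "y"]

Answer: ["p", "y"]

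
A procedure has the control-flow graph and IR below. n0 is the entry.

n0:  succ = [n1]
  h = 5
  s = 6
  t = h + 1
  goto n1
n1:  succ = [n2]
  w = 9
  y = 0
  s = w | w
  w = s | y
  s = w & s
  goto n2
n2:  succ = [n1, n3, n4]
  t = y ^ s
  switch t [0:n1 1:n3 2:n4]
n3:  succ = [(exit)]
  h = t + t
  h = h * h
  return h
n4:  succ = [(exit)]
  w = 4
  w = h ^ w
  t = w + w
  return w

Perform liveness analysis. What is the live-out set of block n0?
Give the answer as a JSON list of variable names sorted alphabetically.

def/use:
  n0: {h,s,t} / ∅
  n1: {s,w,y} / ∅
  n2: {t} / {s,y}
  n3: {h} / {t}
  n4: {t,w} / {h}

Backward fixpoint:
  n0: in=∅ out={h}
  n1: in={h} out={h,s,y}
  n2: in={h,s,y} out={h,t}
  n3: in={t} out=∅
  n4: in={h} out=∅

live-out(n0) = ["h"]

Answer: ["h"]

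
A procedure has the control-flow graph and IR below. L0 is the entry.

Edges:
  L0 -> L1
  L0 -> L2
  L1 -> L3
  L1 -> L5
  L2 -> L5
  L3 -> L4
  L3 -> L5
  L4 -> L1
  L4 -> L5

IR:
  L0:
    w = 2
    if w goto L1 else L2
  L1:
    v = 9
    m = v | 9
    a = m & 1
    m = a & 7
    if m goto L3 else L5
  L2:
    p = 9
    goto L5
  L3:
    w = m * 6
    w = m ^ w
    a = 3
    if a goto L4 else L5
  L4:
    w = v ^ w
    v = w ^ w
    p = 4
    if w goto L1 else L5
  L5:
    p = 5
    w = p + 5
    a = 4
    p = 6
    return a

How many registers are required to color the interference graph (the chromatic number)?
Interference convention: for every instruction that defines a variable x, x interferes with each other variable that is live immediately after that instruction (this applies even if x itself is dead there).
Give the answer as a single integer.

def/use:
  L0: def={w} ue=∅
  L1: def={a,m,v} ue=∅
  L2: def={p} ue=∅
  L3: def={a,w} ue={m}
  L4: def={p,v,w} ue={v,w}
  L5: def={a,p,w} ue=∅

Live sets:
  L0 li=∅ lo=∅
  L1 li=∅ lo={m,v}
  L2 li=∅ lo=∅
  L3 li={m,v} lo={v,w}
  L4 li={v,w} lo=∅
  L5 li=∅ lo=∅

Conflict graph:
  a↔{p,v,w}
  m↔{v,w}
  p↔{a,w}
  v↔{a,m,w}
  w↔{a,m,p,v}

Registers:
  lower bound: {a,p,w} mutually conflict ⇒ χ ≥ 3
  assign a→c1 m→c1 p→c2 v→c2 w→c0 — no edge inside a register ⇒ χ ≤ 3
  χ = 3

Answer: 3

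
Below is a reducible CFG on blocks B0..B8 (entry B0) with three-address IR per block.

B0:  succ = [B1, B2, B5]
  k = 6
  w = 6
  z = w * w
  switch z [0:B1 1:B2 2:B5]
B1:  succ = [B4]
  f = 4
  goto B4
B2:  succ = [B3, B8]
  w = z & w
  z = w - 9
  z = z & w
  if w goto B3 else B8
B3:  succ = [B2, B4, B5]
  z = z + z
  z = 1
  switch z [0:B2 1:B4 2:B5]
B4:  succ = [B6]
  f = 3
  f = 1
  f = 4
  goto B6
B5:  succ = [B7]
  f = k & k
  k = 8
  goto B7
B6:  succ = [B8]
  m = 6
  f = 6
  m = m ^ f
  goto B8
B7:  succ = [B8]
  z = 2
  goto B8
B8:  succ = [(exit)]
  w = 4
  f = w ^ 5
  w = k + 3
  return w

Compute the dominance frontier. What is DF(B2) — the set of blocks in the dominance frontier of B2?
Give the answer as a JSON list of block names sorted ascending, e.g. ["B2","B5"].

Answer: ["B2", "B4", "B5", "B8"]

Derivation:
idom tree: B1←B0 B2←B0 B3←B2 B4←B0 B5←B0 B6←B4 B7←B5 B8←B0
Dom∩ at merges:
  B2: preds {B0,B3}: {B0} ∩ {B0,B2,B3} = {B0}; idom=B0
  B4: preds {B1,B3}: {B0,B1} ∩ {B0,B2,B3} = {B0}; idom=B0
  B5: preds {B0,B3}: {B0} ∩ {B0,B2,B3} = {B0}; idom=B0
  B8: preds {B2,B6,B7}: {B0,B2} ∩ {B0,B4,B6} ∩ {B0,B5,B7} = {B0}; idom=B0

DF derivation:
  join B2 pred B0: · stop@B0
  join B2 pred B3: B3→B2 stop@B0
  join B4 pred B1: B1 stop@B0
  join B4 pred B3: B3→B2 stop@B0
  join B5 pred B0: · stop@B0
  join B5 pred B3: B3→B2 stop@B0
  join B8 pred B2: B2 stop@B0
  join B8 pred B6: B6→B4 stop@B0
  join B8 pred B7: B7→B5 stop@B0
  DF(B0)=∅
  DF(B1)={B4}
  DF(B2)={B2,B4,B5,B8}
  DF(B3)={B2,B4,B5}
  DF(B4)={B8}
  DF(B5)={B8}
  DF(B6)={B8}
  DF(B7)={B8}
  DF(B8)=∅

DF(B2) = ["B2", "B4", "B5", "B8"]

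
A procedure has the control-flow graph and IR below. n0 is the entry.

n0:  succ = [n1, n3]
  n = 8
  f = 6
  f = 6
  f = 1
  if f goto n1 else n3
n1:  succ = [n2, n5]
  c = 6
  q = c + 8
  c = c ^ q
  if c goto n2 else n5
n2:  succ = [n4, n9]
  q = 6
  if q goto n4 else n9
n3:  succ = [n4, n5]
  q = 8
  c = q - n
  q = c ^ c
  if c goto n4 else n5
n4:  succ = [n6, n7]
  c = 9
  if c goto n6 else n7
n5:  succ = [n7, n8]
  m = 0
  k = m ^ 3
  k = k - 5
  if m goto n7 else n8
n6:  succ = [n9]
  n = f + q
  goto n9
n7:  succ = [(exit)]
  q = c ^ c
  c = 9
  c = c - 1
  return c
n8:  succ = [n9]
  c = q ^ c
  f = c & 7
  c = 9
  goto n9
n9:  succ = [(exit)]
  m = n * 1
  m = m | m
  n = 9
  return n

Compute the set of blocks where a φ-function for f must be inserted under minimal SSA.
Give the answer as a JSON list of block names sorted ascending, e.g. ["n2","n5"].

idom tree: n1←n0 n2←n1 n3←n0 n4←n0 n5←n0 n6←n4 n7←n0 n8←n5 n9←n0
Dom at joins:
  n4: preds {n2,n3}: {n0,n1,n2} ∩ {n0,n3} = {n0}; idom=n0
  n5: preds {n1,n3}: {n0,n1} ∩ {n0,n3} = {n0}; idom=n0
  n7: preds {n4,n5}: {n0,n4} ∩ {n0,n5} = {n0}; idom=n0
  n9: preds {n2,n6,n8}: {n0,n1,n2} ∩ {n0,n4,n6} ∩ {n0,n5,n8} = {n0}; idom=n0

DF derivation:
  n4←n2: walk n2→n1 to n0
  n4←n3: walk n3 to n0
  n5←n1: walk n1 to n0
  n5←n3: walk n3 to n0
  n7←n4: walk n4 to n0
  n7←n5: walk n5 to n0
  n9←n2: walk n2→n1 to n0
  n9←n6: walk n6→n4 to n0
  n9←n8: walk n8→n5 to n0
  n0 → ∅
  n1 → {n4,n5,n9}
  n2 → {n4,n9}
  n3 → {n4,n5}
  n4 → {n7,n9}
  n5 → {n7,n9}
  n6 → {n9}
  n7 → ∅
  n8 → {n9}
  n9 → ∅

φ for f: defs {n0,n8}
  DF⁺ = {n9}

Answer: ["n9"]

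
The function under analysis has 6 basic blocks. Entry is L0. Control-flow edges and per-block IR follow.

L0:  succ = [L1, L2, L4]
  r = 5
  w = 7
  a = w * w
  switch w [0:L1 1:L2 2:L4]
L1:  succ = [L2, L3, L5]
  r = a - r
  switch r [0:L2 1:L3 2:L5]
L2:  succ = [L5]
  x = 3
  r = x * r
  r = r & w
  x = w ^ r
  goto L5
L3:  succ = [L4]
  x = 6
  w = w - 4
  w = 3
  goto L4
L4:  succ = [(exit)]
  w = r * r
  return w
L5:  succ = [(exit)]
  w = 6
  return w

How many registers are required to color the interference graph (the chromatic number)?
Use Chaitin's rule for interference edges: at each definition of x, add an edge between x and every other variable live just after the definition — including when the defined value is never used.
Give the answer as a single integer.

Answer: 3

Derivation:
def/use:
  L0 def {a,r,w} use ∅
  L1 def {r} use {a,r}
  L2 def {r,x} use {r,w}
  L3 def {w,x} use {w}
  L4 def {w} use {r}
  L5 def {w} use ∅

Live sets:
  live L0: ∅→{a,r,w}
  live L1: {a,r,w}→{r,w}
  live L2: {r,w}→∅
  live L3: {r,w}→{r}
  live L4: {r}→∅
  live L5: ∅→∅

Interfere edges:
  a — {r,w}
  r — {a,w,x}
  w — {a,r,x}
  x — {r,w}

Registers:
  clique {a,r,w} ⇒ need ≥ 3
  assign a→c2 r→c0 w→c1 x→c2 — no edge inside a register ⇒ χ ≤ 3
  χ = 3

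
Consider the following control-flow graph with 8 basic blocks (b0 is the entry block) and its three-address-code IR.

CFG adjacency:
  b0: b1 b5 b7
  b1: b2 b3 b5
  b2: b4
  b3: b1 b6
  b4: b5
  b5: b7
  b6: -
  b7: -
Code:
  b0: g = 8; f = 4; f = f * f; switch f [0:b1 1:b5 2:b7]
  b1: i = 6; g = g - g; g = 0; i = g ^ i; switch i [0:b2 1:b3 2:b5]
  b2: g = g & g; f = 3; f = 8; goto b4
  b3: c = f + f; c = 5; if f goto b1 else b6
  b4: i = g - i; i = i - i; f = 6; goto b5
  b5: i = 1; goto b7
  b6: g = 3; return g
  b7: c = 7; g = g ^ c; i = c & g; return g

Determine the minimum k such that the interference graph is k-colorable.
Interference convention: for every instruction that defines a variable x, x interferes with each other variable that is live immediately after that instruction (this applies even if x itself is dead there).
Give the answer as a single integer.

Block summaries:
  b0 def {f,g} use ∅
  b1 def {g,i} use {g}
  b2 def {f,g} use {g}
  b3 def {c} use {f}
  b4 def {f,i} use {g,i}
  b5 def {i} use ∅
  b6 def {g} use ∅
  b7 def {c,g,i} use {g}

Liveness:
  b0 li=∅ lo={f,g}
  b1 li={f,g} lo={f,g,i}
  b2 li={g,i} lo={g,i}
  b3 li={f,g} lo={f,g}
  b4 li={g,i} lo={g}
  b5 li={g} lo={g}
  b6 li=∅ lo=∅
  b7 li={g} lo=∅

Interfere edges:
  c: {f,g}
  f: {c,g,i}
  g: {c,f,i}
  i: {f,g}

Chromatic number:
  {c,f,g} pairwise interfere (3-clique) ⇒ χ ≥ 3
  assign c→R2 f→R0 g→R1 i→R2 — no edge inside a register ⇒ χ ≤ 3
  χ = 3

Answer: 3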